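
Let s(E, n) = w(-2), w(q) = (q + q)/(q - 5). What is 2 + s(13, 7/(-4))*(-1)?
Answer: 10/7 ≈ 1.4286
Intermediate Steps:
w(q) = 2*q/(-5 + q) (w(q) = (2*q)/(-5 + q) = 2*q/(-5 + q))
s(E, n) = 4/7 (s(E, n) = 2*(-2)/(-5 - 2) = 2*(-2)/(-7) = 2*(-2)*(-1/7) = 4/7)
2 + s(13, 7/(-4))*(-1) = 2 + (4/7)*(-1) = 2 - 4/7 = 10/7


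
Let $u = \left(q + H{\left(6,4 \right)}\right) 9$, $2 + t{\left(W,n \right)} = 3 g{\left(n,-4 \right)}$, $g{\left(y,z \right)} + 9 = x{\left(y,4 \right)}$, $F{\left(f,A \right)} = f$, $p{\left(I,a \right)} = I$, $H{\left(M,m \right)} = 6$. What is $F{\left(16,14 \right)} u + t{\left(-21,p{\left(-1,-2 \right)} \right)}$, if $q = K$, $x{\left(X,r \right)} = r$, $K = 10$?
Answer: $2287$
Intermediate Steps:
$q = 10$
$g{\left(y,z \right)} = -5$ ($g{\left(y,z \right)} = -9 + 4 = -5$)
$t{\left(W,n \right)} = -17$ ($t{\left(W,n \right)} = -2 + 3 \left(-5\right) = -2 - 15 = -17$)
$u = 144$ ($u = \left(10 + 6\right) 9 = 16 \cdot 9 = 144$)
$F{\left(16,14 \right)} u + t{\left(-21,p{\left(-1,-2 \right)} \right)} = 16 \cdot 144 - 17 = 2304 - 17 = 2287$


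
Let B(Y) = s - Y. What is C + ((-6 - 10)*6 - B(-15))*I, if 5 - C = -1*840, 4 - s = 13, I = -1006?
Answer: 103457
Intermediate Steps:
s = -9 (s = 4 - 1*13 = 4 - 13 = -9)
C = 845 (C = 5 - (-1)*840 = 5 - 1*(-840) = 5 + 840 = 845)
B(Y) = -9 - Y
C + ((-6 - 10)*6 - B(-15))*I = 845 + ((-6 - 10)*6 - (-9 - 1*(-15)))*(-1006) = 845 + (-16*6 - (-9 + 15))*(-1006) = 845 + (-96 - 1*6)*(-1006) = 845 + (-96 - 6)*(-1006) = 845 - 102*(-1006) = 845 + 102612 = 103457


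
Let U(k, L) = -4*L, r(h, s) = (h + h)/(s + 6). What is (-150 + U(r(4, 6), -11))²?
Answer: 11236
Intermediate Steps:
r(h, s) = 2*h/(6 + s) (r(h, s) = (2*h)/(6 + s) = 2*h/(6 + s))
(-150 + U(r(4, 6), -11))² = (-150 - 4*(-11))² = (-150 + 44)² = (-106)² = 11236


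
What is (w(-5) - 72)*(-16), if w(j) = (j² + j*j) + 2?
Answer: 320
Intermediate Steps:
w(j) = 2 + 2*j² (w(j) = (j² + j²) + 2 = 2*j² + 2 = 2 + 2*j²)
(w(-5) - 72)*(-16) = ((2 + 2*(-5)²) - 72)*(-16) = ((2 + 2*25) - 72)*(-16) = ((2 + 50) - 72)*(-16) = (52 - 72)*(-16) = -20*(-16) = 320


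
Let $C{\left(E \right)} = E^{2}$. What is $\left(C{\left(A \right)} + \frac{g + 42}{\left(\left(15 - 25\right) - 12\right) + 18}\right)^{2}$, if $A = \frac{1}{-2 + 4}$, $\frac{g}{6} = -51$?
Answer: $\frac{70225}{16} \approx 4389.1$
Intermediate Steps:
$g = -306$ ($g = 6 \left(-51\right) = -306$)
$A = \frac{1}{2} \approx 0.5$
$\left(C{\left(A \right)} + \frac{g + 42}{\left(\left(15 - 25\right) - 12\right) + 18}\right)^{2} = \left(\left(\frac{1}{2}\right)^{2} + \frac{-306 + 42}{\left(\left(15 - 25\right) - 12\right) + 18}\right)^{2} = \left(\frac{1}{4} - \frac{264}{\left(-10 - 12\right) + 18}\right)^{2} = \left(\frac{1}{4} - \frac{264}{-22 + 18}\right)^{2} = \left(\frac{1}{4} - \frac{264}{-4}\right)^{2} = \left(\frac{1}{4} - -66\right)^{2} = \left(\frac{1}{4} + 66\right)^{2} = \left(\frac{265}{4}\right)^{2} = \frac{70225}{16}$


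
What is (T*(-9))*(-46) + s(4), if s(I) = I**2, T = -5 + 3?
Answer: -812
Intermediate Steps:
T = -2
(T*(-9))*(-46) + s(4) = -2*(-9)*(-46) + 4**2 = 18*(-46) + 16 = -828 + 16 = -812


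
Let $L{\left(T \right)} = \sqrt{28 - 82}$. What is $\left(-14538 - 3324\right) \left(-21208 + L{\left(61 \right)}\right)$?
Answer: $378817296 - 53586 i \sqrt{6} \approx 3.7882 \cdot 10^{8} - 1.3126 \cdot 10^{5} i$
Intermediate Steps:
$L{\left(T \right)} = 3 i \sqrt{6}$ ($L{\left(T \right)} = \sqrt{-54} = 3 i \sqrt{6}$)
$\left(-14538 - 3324\right) \left(-21208 + L{\left(61 \right)}\right) = \left(-14538 - 3324\right) \left(-21208 + 3 i \sqrt{6}\right) = - 17862 \left(-21208 + 3 i \sqrt{6}\right) = 378817296 - 53586 i \sqrt{6}$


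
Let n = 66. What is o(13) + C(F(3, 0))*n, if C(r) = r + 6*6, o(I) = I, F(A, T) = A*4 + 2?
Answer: 3313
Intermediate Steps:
F(A, T) = 2 + 4*A (F(A, T) = 4*A + 2 = 2 + 4*A)
C(r) = 36 + r (C(r) = r + 36 = 36 + r)
o(13) + C(F(3, 0))*n = 13 + (36 + (2 + 4*3))*66 = 13 + (36 + (2 + 12))*66 = 13 + (36 + 14)*66 = 13 + 50*66 = 13 + 3300 = 3313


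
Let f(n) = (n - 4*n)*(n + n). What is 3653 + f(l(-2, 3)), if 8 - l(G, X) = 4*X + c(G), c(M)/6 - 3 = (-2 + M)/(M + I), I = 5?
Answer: 2477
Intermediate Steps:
c(M) = 18 + 6*(-2 + M)/(5 + M) (c(M) = 18 + 6*((-2 + M)/(M + 5)) = 18 + 6*((-2 + M)/(5 + M)) = 18 + 6*(-2 + M)/(5 + M))
l(G, X) = 8 - 4*X - 6*(13 + 4*G)/(5 + G) (l(G, X) = 8 - (4*X + 6*(13 + 4*G)/(5 + G)) = 8 + (-4*X - 6*(13 + 4*G)/(5 + G)) = 8 - 4*X - 6*(13 + 4*G)/(5 + G))
f(n) = -6*n² (f(n) = (-3*n)*(2*n) = -6*n²)
3653 + f(l(-2, 3)) = 3653 - 6*4*(-39 - 12*(-2) + 2*(2 - 1*3)*(5 - 2))²/(5 - 2)² = 3653 - 6*4*(-39 + 24 + 2*(2 - 3)*3)²/9 = 3653 - 6*4*(-39 + 24 + 2*(-1)*3)²/9 = 3653 - 6*4*(-39 + 24 - 6)²/9 = 3653 - 6*(2*(⅓)*(-21))² = 3653 - 6*(-14)² = 3653 - 6*196 = 3653 - 1176 = 2477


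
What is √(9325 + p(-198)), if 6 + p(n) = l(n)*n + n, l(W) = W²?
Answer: I*√7753271 ≈ 2784.5*I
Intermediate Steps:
p(n) = -6 + n + n³ (p(n) = -6 + (n²*n + n) = -6 + (n³ + n) = -6 + (n + n³) = -6 + n + n³)
√(9325 + p(-198)) = √(9325 + (-6 - 198 + (-198)³)) = √(9325 + (-6 - 198 - 7762392)) = √(9325 - 7762596) = √(-7753271) = I*√7753271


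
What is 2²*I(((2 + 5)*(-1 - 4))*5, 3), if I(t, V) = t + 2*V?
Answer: -676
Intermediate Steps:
2²*I(((2 + 5)*(-1 - 4))*5, 3) = 2²*(((2 + 5)*(-1 - 4))*5 + 2*3) = 4*((7*(-5))*5 + 6) = 4*(-35*5 + 6) = 4*(-175 + 6) = 4*(-169) = -676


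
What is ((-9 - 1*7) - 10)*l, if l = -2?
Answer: 52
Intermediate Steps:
((-9 - 1*7) - 10)*l = ((-9 - 1*7) - 10)*(-2) = ((-9 - 7) - 10)*(-2) = (-16 - 10)*(-2) = -26*(-2) = 52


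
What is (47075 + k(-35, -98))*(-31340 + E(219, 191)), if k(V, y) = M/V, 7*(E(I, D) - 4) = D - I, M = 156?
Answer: -10326335692/7 ≈ -1.4752e+9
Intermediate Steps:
E(I, D) = 4 - I/7 + D/7 (E(I, D) = 4 + (D - I)/7 = 4 + (-I/7 + D/7) = 4 - I/7 + D/7)
k(V, y) = 156/V
(47075 + k(-35, -98))*(-31340 + E(219, 191)) = (47075 + 156/(-35))*(-31340 + (4 - 1/7*219 + (1/7)*191)) = (47075 + 156*(-1/35))*(-31340 + (4 - 219/7 + 191/7)) = (47075 - 156/35)*(-31340 + 0) = (1647469/35)*(-31340) = -10326335692/7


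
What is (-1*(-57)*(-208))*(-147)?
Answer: 1742832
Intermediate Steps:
(-1*(-57)*(-208))*(-147) = (57*(-208))*(-147) = -11856*(-147) = 1742832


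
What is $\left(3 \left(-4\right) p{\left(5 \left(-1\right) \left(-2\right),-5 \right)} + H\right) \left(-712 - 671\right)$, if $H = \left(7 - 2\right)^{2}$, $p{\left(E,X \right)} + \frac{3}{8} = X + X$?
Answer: $- \frac{413517}{2} \approx -2.0676 \cdot 10^{5}$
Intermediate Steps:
$p{\left(E,X \right)} = - \frac{3}{8} + 2 X$ ($p{\left(E,X \right)} = - \frac{3}{8} + \left(X + X\right) = - \frac{3}{8} + 2 X$)
$H = 25$ ($H = 5^{2} = 25$)
$\left(3 \left(-4\right) p{\left(5 \left(-1\right) \left(-2\right),-5 \right)} + H\right) \left(-712 - 671\right) = \left(3 \left(-4\right) \left(- \frac{3}{8} + 2 \left(-5\right)\right) + 25\right) \left(-712 - 671\right) = \left(- 12 \left(- \frac{3}{8} - 10\right) + 25\right) \left(-712 - 671\right) = \left(\left(-12\right) \left(- \frac{83}{8}\right) + 25\right) \left(-1383\right) = \left(\frac{249}{2} + 25\right) \left(-1383\right) = \frac{299}{2} \left(-1383\right) = - \frac{413517}{2}$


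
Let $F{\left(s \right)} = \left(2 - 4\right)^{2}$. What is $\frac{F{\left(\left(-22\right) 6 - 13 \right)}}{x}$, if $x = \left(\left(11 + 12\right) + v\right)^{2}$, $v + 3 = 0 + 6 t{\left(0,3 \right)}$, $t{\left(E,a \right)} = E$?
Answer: $\frac{1}{100} \approx 0.01$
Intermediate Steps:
$F{\left(s \right)} = 4$ ($F{\left(s \right)} = \left(-2\right)^{2} = 4$)
$v = -3$ ($v = -3 + \left(0 + 6 \cdot 0\right) = -3 + \left(0 + 0\right) = -3 + 0 = -3$)
$x = 400$ ($x = \left(\left(11 + 12\right) - 3\right)^{2} = \left(23 - 3\right)^{2} = 20^{2} = 400$)
$\frac{F{\left(\left(-22\right) 6 - 13 \right)}}{x} = \frac{4}{400} = 4 \cdot \frac{1}{400} = \frac{1}{100}$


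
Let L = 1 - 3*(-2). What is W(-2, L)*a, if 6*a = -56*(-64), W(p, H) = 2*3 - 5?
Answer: 1792/3 ≈ 597.33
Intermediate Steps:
L = 7 (L = 1 + 6 = 7)
W(p, H) = 1 (W(p, H) = 6 - 5 = 1)
a = 1792/3 (a = (-56*(-64))/6 = (⅙)*3584 = 1792/3 ≈ 597.33)
W(-2, L)*a = 1*(1792/3) = 1792/3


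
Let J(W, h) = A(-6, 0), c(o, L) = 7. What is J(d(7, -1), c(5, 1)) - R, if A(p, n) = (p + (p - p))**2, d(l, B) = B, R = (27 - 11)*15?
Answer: -204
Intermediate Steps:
R = 240 (R = 16*15 = 240)
A(p, n) = p**2 (A(p, n) = (p + 0)**2 = p**2)
J(W, h) = 36 (J(W, h) = (-6)**2 = 36)
J(d(7, -1), c(5, 1)) - R = 36 - 1*240 = 36 - 240 = -204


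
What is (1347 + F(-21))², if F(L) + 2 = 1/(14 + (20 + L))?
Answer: 305760196/169 ≈ 1.8092e+6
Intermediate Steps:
F(L) = -2 + 1/(34 + L) (F(L) = -2 + 1/(14 + (20 + L)) = -2 + 1/(34 + L))
(1347 + F(-21))² = (1347 + (-67 - 2*(-21))/(34 - 21))² = (1347 + (-67 + 42)/13)² = (1347 + (1/13)*(-25))² = (1347 - 25/13)² = (17486/13)² = 305760196/169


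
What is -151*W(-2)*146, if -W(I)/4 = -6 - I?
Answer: -352736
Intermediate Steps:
W(I) = 24 + 4*I (W(I) = -4*(-6 - I) = 24 + 4*I)
-151*W(-2)*146 = -151*(24 + 4*(-2))*146 = -151*(24 - 8)*146 = -151*16*146 = -2416*146 = -352736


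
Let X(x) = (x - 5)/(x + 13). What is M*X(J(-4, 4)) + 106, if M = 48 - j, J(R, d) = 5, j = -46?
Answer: 106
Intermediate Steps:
M = 94 (M = 48 - 1*(-46) = 48 + 46 = 94)
X(x) = (-5 + x)/(13 + x)
M*X(J(-4, 4)) + 106 = 94*((-5 + 5)/(13 + 5)) + 106 = 94*(0/18) + 106 = 94*((1/18)*0) + 106 = 94*0 + 106 = 0 + 106 = 106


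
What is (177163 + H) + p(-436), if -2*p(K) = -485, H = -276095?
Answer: -197379/2 ≈ -98690.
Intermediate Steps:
p(K) = 485/2 (p(K) = -½*(-485) = 485/2)
(177163 + H) + p(-436) = (177163 - 276095) + 485/2 = -98932 + 485/2 = -197379/2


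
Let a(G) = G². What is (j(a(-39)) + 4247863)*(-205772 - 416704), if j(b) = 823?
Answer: -2644705066536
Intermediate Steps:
(j(a(-39)) + 4247863)*(-205772 - 416704) = (823 + 4247863)*(-205772 - 416704) = 4248686*(-622476) = -2644705066536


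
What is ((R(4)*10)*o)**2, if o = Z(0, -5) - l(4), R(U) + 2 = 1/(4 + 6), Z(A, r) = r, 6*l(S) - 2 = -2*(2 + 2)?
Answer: 5776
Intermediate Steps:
l(S) = -1 (l(S) = 1/3 + (-2*(2 + 2))/6 = 1/3 + (-2*4)/6 = 1/3 + (1/6)*(-8) = 1/3 - 4/3 = -1)
R(U) = -19/10 (R(U) = -2 + 1/(4 + 6) = -2 + 1/10 = -19/10)
o = -4 (o = -5 - 1*(-1) = -5 + 1 = -4)
((R(4)*10)*o)**2 = (-19/10*10*(-4))**2 = (-19*(-4))**2 = 76**2 = 5776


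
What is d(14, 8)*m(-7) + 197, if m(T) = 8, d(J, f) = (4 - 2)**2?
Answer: 229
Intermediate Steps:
d(J, f) = 4 (d(J, f) = 2**2 = 4)
d(14, 8)*m(-7) + 197 = 4*8 + 197 = 32 + 197 = 229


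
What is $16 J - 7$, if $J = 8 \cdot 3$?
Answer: $377$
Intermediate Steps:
$J = 24$
$16 J - 7 = 16 \cdot 24 - 7 = 384 - 7 = 377$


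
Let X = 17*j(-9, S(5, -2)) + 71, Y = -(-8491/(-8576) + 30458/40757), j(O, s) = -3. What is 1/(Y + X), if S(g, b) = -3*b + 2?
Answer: 349532032/6383365145 ≈ 0.054757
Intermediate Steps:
S(g, b) = 2 - 3*b
Y = -607275495/349532032 (Y = -(-8491*(-1/8576) + 30458*(1/40757)) = -(8491/8576 + 30458/40757) = -1*607275495/349532032 = -607275495/349532032 ≈ -1.7374)
X = 20 (X = 17*(-3) + 71 = -51 + 71 = 20)
1/(Y + X) = 1/(-607275495/349532032 + 20) = 1/(6383365145/349532032) = 349532032/6383365145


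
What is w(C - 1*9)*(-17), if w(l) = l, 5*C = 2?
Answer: 731/5 ≈ 146.20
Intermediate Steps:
C = ⅖ (C = (⅕)*2 = ⅖ ≈ 0.40000)
w(C - 1*9)*(-17) = (⅖ - 1*9)*(-17) = (⅖ - 9)*(-17) = -43/5*(-17) = 731/5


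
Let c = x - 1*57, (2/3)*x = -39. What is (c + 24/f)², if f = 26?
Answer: 8874441/676 ≈ 13128.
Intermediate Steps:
x = -117/2 (x = (3/2)*(-39) = -117/2 ≈ -58.500)
c = -231/2 (c = -117/2 - 1*57 = -117/2 - 57 = -231/2 ≈ -115.50)
(c + 24/f)² = (-231/2 + 24/26)² = (-231/2 + 24*(1/26))² = (-231/2 + 12/13)² = (-2979/26)² = 8874441/676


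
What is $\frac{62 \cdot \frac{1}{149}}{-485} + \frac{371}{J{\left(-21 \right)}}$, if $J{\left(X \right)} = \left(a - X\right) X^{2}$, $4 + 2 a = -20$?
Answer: $\frac{3794891}{40974255} \approx 0.092616$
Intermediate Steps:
$a = -12$ ($a = -2 + \frac{1}{2} \left(-20\right) = -2 - 10 = -12$)
$J{\left(X \right)} = X^{2} \left(-12 - X\right)$ ($J{\left(X \right)} = \left(-12 - X\right) X^{2} = X^{2} \left(-12 - X\right)$)
$\frac{62 \cdot \frac{1}{149}}{-485} + \frac{371}{J{\left(-21 \right)}} = \frac{62 \cdot \frac{1}{149}}{-485} + \frac{371}{\left(-21\right)^{2} \left(-12 - -21\right)} = 62 \cdot \frac{1}{149} \left(- \frac{1}{485}\right) + \frac{371}{441 \left(-12 + 21\right)} = \frac{62}{149} \left(- \frac{1}{485}\right) + \frac{371}{441 \cdot 9} = - \frac{62}{72265} + \frac{371}{3969} = - \frac{62}{72265} + 371 \cdot \frac{1}{3969} = - \frac{62}{72265} + \frac{53}{567} = \frac{3794891}{40974255}$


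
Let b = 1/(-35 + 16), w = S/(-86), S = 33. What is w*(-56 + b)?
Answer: 35145/1634 ≈ 21.509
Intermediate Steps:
w = -33/86 (w = 33/(-86) = 33*(-1/86) = -33/86 ≈ -0.38372)
b = -1/19 (b = 1/(-19) = -1/19 ≈ -0.052632)
w*(-56 + b) = -33*(-56 - 1/19)/86 = -33/86*(-1065/19) = 35145/1634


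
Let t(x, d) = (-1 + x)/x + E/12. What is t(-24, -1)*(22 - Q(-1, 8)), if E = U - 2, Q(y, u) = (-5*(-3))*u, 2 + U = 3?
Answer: -1127/12 ≈ -93.917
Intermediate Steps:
U = 1 (U = -2 + 3 = 1)
Q(y, u) = 15*u
E = -1 (E = 1 - 2 = -1)
t(x, d) = -1/12 + (-1 + x)/x (t(x, d) = (-1 + x)/x - 1/12 = -1/12 + (-1 + x)/x)
t(-24, -1)*(22 - Q(-1, 8)) = (11/12 - 1/(-24))*(22 - 15*8) = (11/12 - 1*(-1/24))*(22 - 1*120) = (11/12 + 1/24)*(22 - 120) = (23/24)*(-98) = -1127/12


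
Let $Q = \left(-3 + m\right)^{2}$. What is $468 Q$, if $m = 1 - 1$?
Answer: $4212$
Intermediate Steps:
$m = 0$
$Q = 9$ ($Q = \left(-3 + 0\right)^{2} = \left(-3\right)^{2} = 9$)
$468 Q = 468 \cdot 9 = 4212$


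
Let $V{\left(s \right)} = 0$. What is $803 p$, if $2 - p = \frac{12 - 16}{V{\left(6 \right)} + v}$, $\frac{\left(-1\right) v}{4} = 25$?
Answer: $\frac{39347}{25} \approx 1573.9$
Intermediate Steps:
$v = -100$ ($v = \left(-4\right) 25 = -100$)
$p = \frac{49}{25}$ ($p = 2 - \frac{12 - 16}{0 - 100} = 2 - - \frac{4}{-100} = 2 - \left(-4\right) \left(- \frac{1}{100}\right) = 2 - \frac{1}{25} = \frac{49}{25} \approx 1.96$)
$803 p = 803 \cdot \frac{49}{25} = \frac{39347}{25}$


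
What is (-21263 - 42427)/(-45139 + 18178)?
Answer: 1930/817 ≈ 2.3623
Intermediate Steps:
(-21263 - 42427)/(-45139 + 18178) = -63690/(-26961) = -63690*(-1/26961) = 1930/817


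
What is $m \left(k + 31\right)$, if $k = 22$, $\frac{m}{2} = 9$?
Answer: $954$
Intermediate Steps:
$m = 18$ ($m = 2 \cdot 9 = 18$)
$m \left(k + 31\right) = 18 \left(22 + 31\right) = 18 \cdot 53 = 954$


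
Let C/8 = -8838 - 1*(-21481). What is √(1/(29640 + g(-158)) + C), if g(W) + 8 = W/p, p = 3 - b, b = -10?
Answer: √14996586836294170/385058 ≈ 318.03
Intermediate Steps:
p = 13 (p = 3 - 1*(-10) = 3 + 10 = 13)
C = 101144 (C = 8*(-8838 - 1*(-21481)) = 8*(-8838 + 21481) = 8*12643 = 101144)
g(W) = -8 + W/13
√(1/(29640 + g(-158)) + C) = √(1/(29640 + (-8 + (1/13)*(-158))) + 101144) = √(1/(29640 + (-8 - 158/13)) + 101144) = √(1/(29640 - 262/13) + 101144) = √(1/(385058/13) + 101144) = √(13/385058 + 101144) = √(38946306365/385058) = √14996586836294170/385058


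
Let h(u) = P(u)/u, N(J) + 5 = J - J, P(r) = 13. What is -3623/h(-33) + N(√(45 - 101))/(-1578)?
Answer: 188664167/20514 ≈ 9196.8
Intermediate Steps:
N(J) = -5 (N(J) = -5 + (J - J) = -5 + 0 = -5)
h(u) = 13/u
-3623/h(-33) + N(√(45 - 101))/(-1578) = -3623/(13/(-33)) - 5/(-1578) = -3623/(13*(-1/33)) - 5*(-1/1578) = -3623/(-13/33) + 5/1578 = -3623*(-33/13) + 5/1578 = 119559/13 + 5/1578 = 188664167/20514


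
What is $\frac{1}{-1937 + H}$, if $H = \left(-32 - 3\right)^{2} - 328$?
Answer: $- \frac{1}{1040} \approx -0.00096154$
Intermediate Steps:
$H = 897$ ($H = \left(-35\right)^{2} - 328 = 1225 - 328 = 897$)
$\frac{1}{-1937 + H} = \frac{1}{-1937 + 897} = \frac{1}{-1040} = - \frac{1}{1040}$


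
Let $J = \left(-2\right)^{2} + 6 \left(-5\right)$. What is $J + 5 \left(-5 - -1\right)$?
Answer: $-46$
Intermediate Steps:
$J = -26$ ($J = 4 - 30 = -26$)
$J + 5 \left(-5 - -1\right) = -26 + 5 \left(-5 - -1\right) = -26 + 5 \left(-5 + 1\right) = -26 + 5 \left(-4\right) = -26 - 20 = -46$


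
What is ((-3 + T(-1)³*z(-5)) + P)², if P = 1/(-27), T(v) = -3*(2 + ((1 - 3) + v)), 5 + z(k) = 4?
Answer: 657721/729 ≈ 902.22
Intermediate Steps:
z(k) = -1 (z(k) = -5 + 4 = -1)
T(v) = -3*v (T(v) = -3*(2 + (-2 + v)) = -3*v)
P = -1/27 ≈ -0.037037
((-3 + T(-1)³*z(-5)) + P)² = ((-3 + (-3*(-1))³*(-1)) - 1/27)² = ((-3 + 3³*(-1)) - 1/27)² = ((-3 + 27*(-1)) - 1/27)² = ((-3 - 27) - 1/27)² = (-30 - 1/27)² = (-811/27)² = 657721/729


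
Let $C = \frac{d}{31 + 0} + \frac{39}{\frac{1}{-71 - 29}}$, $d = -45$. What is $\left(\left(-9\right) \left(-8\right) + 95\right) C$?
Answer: $- \frac{20197815}{31} \approx -6.5154 \cdot 10^{5}$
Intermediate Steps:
$C = - \frac{120945}{31}$ ($C = - \frac{45}{31 + 0} + \frac{39}{\frac{1}{-71 - 29}} = - \frac{45}{31} + \frac{39}{\frac{1}{-100}} = \left(-45\right) \frac{1}{31} + \frac{39}{- \frac{1}{100}} = - \frac{45}{31} + 39 \left(-100\right) = - \frac{45}{31} - 3900 = - \frac{120945}{31} \approx -3901.5$)
$\left(\left(-9\right) \left(-8\right) + 95\right) C = \left(\left(-9\right) \left(-8\right) + 95\right) \left(- \frac{120945}{31}\right) = \left(72 + 95\right) \left(- \frac{120945}{31}\right) = 167 \left(- \frac{120945}{31}\right) = - \frac{20197815}{31}$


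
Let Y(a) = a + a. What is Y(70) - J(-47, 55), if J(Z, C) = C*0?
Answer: 140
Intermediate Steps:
Y(a) = 2*a
J(Z, C) = 0
Y(70) - J(-47, 55) = 2*70 - 1*0 = 140 + 0 = 140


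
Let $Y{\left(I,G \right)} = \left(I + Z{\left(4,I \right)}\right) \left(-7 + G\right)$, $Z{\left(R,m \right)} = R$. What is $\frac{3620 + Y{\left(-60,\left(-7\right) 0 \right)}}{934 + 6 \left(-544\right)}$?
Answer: $- \frac{2006}{1165} \approx -1.7219$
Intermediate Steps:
$Y{\left(I,G \right)} = \left(-7 + G\right) \left(4 + I\right)$ ($Y{\left(I,G \right)} = \left(I + 4\right) \left(-7 + G\right) = \left(4 + I\right) \left(-7 + G\right) = \left(-7 + G\right) \left(4 + I\right)$)
$\frac{3620 + Y{\left(-60,\left(-7\right) 0 \right)}}{934 + 6 \left(-544\right)} = \frac{3620 + \left(-28 - -420 + 4 \left(\left(-7\right) 0\right) + \left(-7\right) 0 \left(-60\right)\right)}{934 + 6 \left(-544\right)} = \frac{3620 + \left(-28 + 420 + 4 \cdot 0 + 0 \left(-60\right)\right)}{934 - 3264} = \frac{3620 + \left(-28 + 420 + 0 + 0\right)}{-2330} = \left(3620 + 392\right) \left(- \frac{1}{2330}\right) = 4012 \left(- \frac{1}{2330}\right) = - \frac{2006}{1165}$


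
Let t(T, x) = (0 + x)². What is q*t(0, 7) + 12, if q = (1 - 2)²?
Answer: 61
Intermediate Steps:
q = 1 (q = (-1)² = 1)
t(T, x) = x²
q*t(0, 7) + 12 = 1*7² + 12 = 1*49 + 12 = 49 + 12 = 61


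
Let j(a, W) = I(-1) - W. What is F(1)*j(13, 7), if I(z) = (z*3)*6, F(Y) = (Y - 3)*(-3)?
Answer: -150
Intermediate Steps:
F(Y) = 9 - 3*Y (F(Y) = (-3 + Y)*(-3) = 9 - 3*Y)
I(z) = 18*z (I(z) = (3*z)*6 = 18*z)
j(a, W) = -18 - W (j(a, W) = 18*(-1) - W = -18 - W)
F(1)*j(13, 7) = (9 - 3*1)*(-18 - 1*7) = (9 - 3)*(-18 - 7) = 6*(-25) = -150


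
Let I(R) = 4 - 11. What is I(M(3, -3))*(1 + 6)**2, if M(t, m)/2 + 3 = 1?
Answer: -343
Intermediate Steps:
M(t, m) = -4 (M(t, m) = -6 + 2*1 = -6 + 2 = -4)
I(R) = -7
I(M(3, -3))*(1 + 6)**2 = -7*(1 + 6)**2 = -7*7**2 = -7*49 = -343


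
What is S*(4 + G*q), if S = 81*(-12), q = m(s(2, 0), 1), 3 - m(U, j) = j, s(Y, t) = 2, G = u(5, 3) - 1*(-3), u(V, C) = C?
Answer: -15552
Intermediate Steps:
G = 6 (G = 3 - 1*(-3) = 3 + 3 = 6)
m(U, j) = 3 - j
q = 2 (q = 3 - 1*1 = 3 - 1 = 2)
S = -972
S*(4 + G*q) = -972*(4 + 6*2) = -972*(4 + 12) = -972*16 = -15552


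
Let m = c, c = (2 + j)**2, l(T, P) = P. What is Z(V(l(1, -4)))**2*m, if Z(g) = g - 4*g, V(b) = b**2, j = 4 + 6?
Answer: 331776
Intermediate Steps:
j = 10
c = 144 (c = (2 + 10)**2 = 12**2 = 144)
m = 144
Z(g) = -3*g
Z(V(l(1, -4)))**2*m = (-3*(-4)**2)**2*144 = (-3*16)**2*144 = (-48)**2*144 = 2304*144 = 331776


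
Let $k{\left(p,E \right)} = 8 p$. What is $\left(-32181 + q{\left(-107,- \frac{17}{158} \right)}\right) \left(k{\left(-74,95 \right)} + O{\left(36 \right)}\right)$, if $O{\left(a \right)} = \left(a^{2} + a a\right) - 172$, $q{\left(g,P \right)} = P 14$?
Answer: $- \frac{4647540104}{79} \approx -5.883 \cdot 10^{7}$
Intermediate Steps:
$q{\left(g,P \right)} = 14 P$
$O{\left(a \right)} = -172 + 2 a^{2}$ ($O{\left(a \right)} = \left(a^{2} + a^{2}\right) - 172 = 2 a^{2} - 172 = -172 + 2 a^{2}$)
$\left(-32181 + q{\left(-107,- \frac{17}{158} \right)}\right) \left(k{\left(-74,95 \right)} + O{\left(36 \right)}\right) = \left(-32181 + 14 \left(- \frac{17}{158}\right)\right) \left(8 \left(-74\right) - \left(172 - 2 \cdot 36^{2}\right)\right) = \left(-32181 + 14 \left(\left(-17\right) \frac{1}{158}\right)\right) \left(-592 + \left(-172 + 2 \cdot 1296\right)\right) = \left(-32181 + 14 \left(- \frac{17}{158}\right)\right) \left(-592 + \left(-172 + 2592\right)\right) = \left(-32181 - \frac{119}{79}\right) \left(-592 + 2420\right) = \left(- \frac{2542418}{79}\right) 1828 = - \frac{4647540104}{79}$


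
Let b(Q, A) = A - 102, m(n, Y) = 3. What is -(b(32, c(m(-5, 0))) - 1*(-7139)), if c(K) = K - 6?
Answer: -7034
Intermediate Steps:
c(K) = -6 + K
b(Q, A) = -102 + A
-(b(32, c(m(-5, 0))) - 1*(-7139)) = -((-102 + (-6 + 3)) - 1*(-7139)) = -((-102 - 3) + 7139) = -(-105 + 7139) = -1*7034 = -7034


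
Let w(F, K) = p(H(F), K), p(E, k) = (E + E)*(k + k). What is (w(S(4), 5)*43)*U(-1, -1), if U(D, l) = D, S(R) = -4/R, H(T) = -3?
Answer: 2580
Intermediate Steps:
p(E, k) = 4*E*k (p(E, k) = (2*E)*(2*k) = 4*E*k)
w(F, K) = -12*K (w(F, K) = 4*(-3)*K = -12*K)
(w(S(4), 5)*43)*U(-1, -1) = (-12*5*43)*(-1) = -60*43*(-1) = -2580*(-1) = 2580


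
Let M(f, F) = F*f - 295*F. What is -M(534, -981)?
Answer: 234459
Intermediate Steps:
M(f, F) = -295*F + F*f
-M(534, -981) = -(-981)*(-295 + 534) = -(-981)*239 = -1*(-234459) = 234459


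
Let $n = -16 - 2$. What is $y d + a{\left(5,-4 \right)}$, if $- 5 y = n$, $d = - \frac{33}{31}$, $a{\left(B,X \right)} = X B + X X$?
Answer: $- \frac{1214}{155} \approx -7.8323$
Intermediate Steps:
$n = -18$
$a{\left(B,X \right)} = X^{2} + B X$ ($a{\left(B,X \right)} = B X + X^{2} = X^{2} + B X$)
$d = - \frac{33}{31}$ ($d = \left(-33\right) \frac{1}{31} = - \frac{33}{31} \approx -1.0645$)
$y = \frac{18}{5}$ ($y = \left(- \frac{1}{5}\right) \left(-18\right) = \frac{18}{5} \approx 3.6$)
$y d + a{\left(5,-4 \right)} = \frac{18}{5} \left(- \frac{33}{31}\right) - 4 \left(5 - 4\right) = - \frac{594}{155} - 4 = - \frac{1214}{155}$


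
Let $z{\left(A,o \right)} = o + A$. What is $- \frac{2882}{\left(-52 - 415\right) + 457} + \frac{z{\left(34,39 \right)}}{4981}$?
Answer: $\frac{7177986}{24905} \approx 288.21$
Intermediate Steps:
$z{\left(A,o \right)} = A + o$
$- \frac{2882}{\left(-52 - 415\right) + 457} + \frac{z{\left(34,39 \right)}}{4981} = - \frac{2882}{\left(-52 - 415\right) + 457} + \frac{34 + 39}{4981} = - \frac{2882}{-467 + 457} + 73 \cdot \frac{1}{4981} = - \frac{2882}{-10} + \frac{73}{4981} = \left(-2882\right) \left(- \frac{1}{10}\right) + \frac{73}{4981} = \frac{1441}{5} + \frac{73}{4981} = \frac{7177986}{24905}$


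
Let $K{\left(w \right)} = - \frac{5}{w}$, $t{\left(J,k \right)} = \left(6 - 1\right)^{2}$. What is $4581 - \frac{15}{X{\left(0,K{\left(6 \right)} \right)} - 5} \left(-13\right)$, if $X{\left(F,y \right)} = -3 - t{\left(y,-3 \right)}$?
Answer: $\frac{50326}{11} \approx 4575.1$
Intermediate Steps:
$t{\left(J,k \right)} = 25$ ($t{\left(J,k \right)} = 5^{2} = 25$)
$X{\left(F,y \right)} = -28$ ($X{\left(F,y \right)} = -3 - 25 = -28$)
$4581 - \frac{15}{X{\left(0,K{\left(6 \right)} \right)} - 5} \left(-13\right) = 4581 - \frac{15}{-28 - 5} \left(-13\right) = 4581 - \frac{15}{-33} \left(-13\right) = 4581 - 15 \left(- \frac{1}{33}\right) \left(-13\right) = 4581 - \left(- \frac{5}{11}\right) \left(-13\right) = 4581 - \frac{65}{11} = \frac{50326}{11}$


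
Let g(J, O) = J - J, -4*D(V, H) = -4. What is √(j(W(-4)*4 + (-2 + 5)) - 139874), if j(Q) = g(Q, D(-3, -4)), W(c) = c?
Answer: I*√139874 ≈ 374.0*I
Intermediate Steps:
D(V, H) = 1 (D(V, H) = -¼*(-4) = 1)
g(J, O) = 0
j(Q) = 0
√(j(W(-4)*4 + (-2 + 5)) - 139874) = √(0 - 139874) = √(-139874) = I*√139874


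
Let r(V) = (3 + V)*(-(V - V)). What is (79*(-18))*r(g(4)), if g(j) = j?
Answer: 0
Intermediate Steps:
r(V) = 0 (r(V) = (3 + V)*(-1*0) = (3 + V)*0 = 0)
(79*(-18))*r(g(4)) = (79*(-18))*0 = -1422*0 = 0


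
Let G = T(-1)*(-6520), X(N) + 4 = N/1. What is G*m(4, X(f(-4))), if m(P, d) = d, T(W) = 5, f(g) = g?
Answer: 260800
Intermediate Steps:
X(N) = -4 + N (X(N) = -4 + N/1 = -4 + N*1 = -4 + N)
G = -32600 (G = 5*(-6520) = -32600)
G*m(4, X(f(-4))) = -32600*(-4 - 4) = -32600*(-8) = 260800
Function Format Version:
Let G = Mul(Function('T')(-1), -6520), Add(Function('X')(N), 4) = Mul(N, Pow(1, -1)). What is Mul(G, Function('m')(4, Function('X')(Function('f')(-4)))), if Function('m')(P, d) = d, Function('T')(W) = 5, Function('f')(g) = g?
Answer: 260800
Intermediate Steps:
Function('X')(N) = Add(-4, N) (Function('X')(N) = Add(-4, Mul(N, Pow(1, -1))) = Add(-4, Mul(N, 1)) = Add(-4, N))
G = -32600 (G = Mul(5, -6520) = -32600)
Mul(G, Function('m')(4, Function('X')(Function('f')(-4)))) = Mul(-32600, Add(-4, -4)) = Mul(-32600, -8) = 260800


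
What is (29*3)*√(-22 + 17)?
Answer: 87*I*√5 ≈ 194.54*I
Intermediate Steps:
(29*3)*√(-22 + 17) = 87*√(-5) = 87*(I*√5) = 87*I*√5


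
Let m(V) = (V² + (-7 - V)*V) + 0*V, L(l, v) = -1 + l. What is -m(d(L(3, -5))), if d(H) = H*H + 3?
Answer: 49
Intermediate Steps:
d(H) = 3 + H² (d(H) = H² + 3 = 3 + H²)
m(V) = V² + V*(-7 - V) (m(V) = (V² + V*(-7 - V)) + 0 = V² + V*(-7 - V))
-m(d(L(3, -5))) = -(-7)*(3 + (-1 + 3)²) = -(-7)*(3 + 2²) = -(-7)*(3 + 4) = -(-7)*7 = -1*(-49) = 49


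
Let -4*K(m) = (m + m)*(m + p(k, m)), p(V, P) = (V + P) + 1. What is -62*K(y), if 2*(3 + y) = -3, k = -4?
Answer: 1674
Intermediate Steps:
y = -9/2 (y = -3 + (½)*(-3) = -3 - 3/2 = -9/2 ≈ -4.5000)
p(V, P) = 1 + P + V (p(V, P) = (P + V) + 1 = 1 + P + V)
K(m) = -m*(-3 + 2*m)/2 (K(m) = -(m + m)*(m + (1 + m - 4))/4 = -2*m*(m + (-3 + m))/4 = -2*m*(-3 + 2*m)/4 = -m*(-3 + 2*m)/2)
-62*K(y) = -31*(-9)*(3 - 2*(-9/2))/2 = -31*(-9)*(3 + 9)/2 = -31*(-9)*12/2 = -62*(-27) = 1674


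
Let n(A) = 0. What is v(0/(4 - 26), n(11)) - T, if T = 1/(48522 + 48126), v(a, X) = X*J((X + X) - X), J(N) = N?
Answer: -1/96648 ≈ -1.0347e-5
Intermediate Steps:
v(a, X) = X**2 (v(a, X) = X*((X + X) - X) = X*(2*X - X) = X*X = X**2)
T = 1/96648 ≈ 1.0347e-5
v(0/(4 - 26), n(11)) - T = 0**2 - 1*1/96648 = 0 - 1/96648 = -1/96648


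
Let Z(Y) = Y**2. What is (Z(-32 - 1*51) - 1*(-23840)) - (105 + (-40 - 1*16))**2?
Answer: 28328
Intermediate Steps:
(Z(-32 - 1*51) - 1*(-23840)) - (105 + (-40 - 1*16))**2 = ((-32 - 1*51)**2 - 1*(-23840)) - (105 + (-40 - 1*16))**2 = ((-32 - 51)**2 + 23840) - (105 + (-40 - 16))**2 = ((-83)**2 + 23840) - (105 - 56)**2 = (6889 + 23840) - 1*49**2 = 30729 - 1*2401 = 30729 - 2401 = 28328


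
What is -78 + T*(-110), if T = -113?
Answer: 12352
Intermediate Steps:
-78 + T*(-110) = -78 - 113*(-110) = -78 + 12430 = 12352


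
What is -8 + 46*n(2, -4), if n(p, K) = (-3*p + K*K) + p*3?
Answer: 728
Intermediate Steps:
n(p, K) = K² (n(p, K) = (-3*p + K²) + 3*p = (K² - 3*p) + 3*p = K²)
-8 + 46*n(2, -4) = -8 + 46*(-4)² = -8 + 46*16 = -8 + 736 = 728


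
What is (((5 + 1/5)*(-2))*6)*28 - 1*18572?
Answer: -101596/5 ≈ -20319.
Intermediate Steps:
(((5 + 1/5)*(-2))*6)*28 - 1*18572 = (((5 + 1/5)*(-2))*6)*28 - 18572 = (((26/5)*(-2))*6)*28 - 18572 = -52/5*6*28 - 18572 = -312/5*28 - 18572 = -8736/5 - 18572 = -101596/5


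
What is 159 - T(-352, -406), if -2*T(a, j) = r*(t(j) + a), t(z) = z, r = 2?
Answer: -599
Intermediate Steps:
T(a, j) = -a - j (T(a, j) = -(j + a) = -(a + j) = -(2*a + 2*j)/2 = -a - j)
159 - T(-352, -406) = 159 - (-1*(-352) - 1*(-406)) = 159 - (352 + 406) = 159 - 1*758 = 159 - 758 = -599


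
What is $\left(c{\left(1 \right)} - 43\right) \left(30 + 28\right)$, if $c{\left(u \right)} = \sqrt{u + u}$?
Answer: $-2494 + 58 \sqrt{2} \approx -2412.0$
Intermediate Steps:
$c{\left(u \right)} = \sqrt{2} \sqrt{u}$ ($c{\left(u \right)} = \sqrt{2 u} = \sqrt{2} \sqrt{u}$)
$\left(c{\left(1 \right)} - 43\right) \left(30 + 28\right) = \left(\sqrt{2} \sqrt{1} - 43\right) \left(30 + 28\right) = \left(\sqrt{2} \cdot 1 - 43\right) 58 = \left(\sqrt{2} - 43\right) 58 = \left(-43 + \sqrt{2}\right) 58 = -2494 + 58 \sqrt{2}$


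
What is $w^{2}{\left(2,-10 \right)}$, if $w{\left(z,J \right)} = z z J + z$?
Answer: $1444$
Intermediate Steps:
$w{\left(z,J \right)} = z + J z^{2}$ ($w{\left(z,J \right)} = z^{2} J + z = J z^{2} + z = z + J z^{2}$)
$w^{2}{\left(2,-10 \right)} = \left(2 \left(1 - 20\right)\right)^{2} = \left(2 \left(-19\right)\right)^{2} = \left(-38\right)^{2} = 1444$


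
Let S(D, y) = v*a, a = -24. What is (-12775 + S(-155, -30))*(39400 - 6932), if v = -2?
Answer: -413220236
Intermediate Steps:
S(D, y) = 48 (S(D, y) = -2*(-24) = 48)
(-12775 + S(-155, -30))*(39400 - 6932) = (-12775 + 48)*(39400 - 6932) = -12727*32468 = -413220236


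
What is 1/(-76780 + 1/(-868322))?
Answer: -868322/66669763161 ≈ -1.3024e-5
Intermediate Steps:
1/(-76780 + 1/(-868322)) = 1/(-76780 - 1/868322) = 1/(-66669763161/868322) = -868322/66669763161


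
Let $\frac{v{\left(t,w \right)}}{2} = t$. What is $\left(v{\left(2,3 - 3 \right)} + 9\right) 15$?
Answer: $195$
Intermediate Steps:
$v{\left(t,w \right)} = 2 t$
$\left(v{\left(2,3 - 3 \right)} + 9\right) 15 = \left(2 \cdot 2 + 9\right) 15 = \left(4 + 9\right) 15 = 13 \cdot 15 = 195$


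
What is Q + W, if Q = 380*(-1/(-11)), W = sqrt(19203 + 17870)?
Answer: 380/11 + sqrt(37073) ≈ 227.09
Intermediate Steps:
W = sqrt(37073) ≈ 192.54
Q = 380/11 (Q = 380*(-1*(-1/11)) = 380*(1/11) = 380/11 ≈ 34.545)
Q + W = 380/11 + sqrt(37073)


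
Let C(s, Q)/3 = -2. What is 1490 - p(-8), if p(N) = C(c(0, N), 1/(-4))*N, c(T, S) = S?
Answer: 1442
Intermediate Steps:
C(s, Q) = -6 (C(s, Q) = 3*(-2) = -6)
p(N) = -6*N
1490 - p(-8) = 1490 - (-6)*(-8) = 1490 - 1*48 = 1490 - 48 = 1442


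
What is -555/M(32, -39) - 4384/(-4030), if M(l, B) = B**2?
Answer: 56813/78585 ≈ 0.72295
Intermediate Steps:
-555/M(32, -39) - 4384/(-4030) = -555/((-39)**2) - 4384/(-4030) = -555/1521 - 4384*(-1/4030) = -555*1/1521 + 2192/2015 = -185/507 + 2192/2015 = 56813/78585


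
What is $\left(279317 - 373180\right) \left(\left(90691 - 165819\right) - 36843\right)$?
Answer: $10509933973$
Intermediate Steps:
$\left(279317 - 373180\right) \left(\left(90691 - 165819\right) - 36843\right) = - 93863 \left(\left(90691 - 165819\right) - 36843\right) = - 93863 \left(-75128 - 36843\right) = \left(-93863\right) \left(-111971\right) = 10509933973$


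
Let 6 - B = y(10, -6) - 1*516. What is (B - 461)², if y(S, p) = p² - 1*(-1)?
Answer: 576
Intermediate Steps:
y(S, p) = 1 + p² (y(S, p) = p² + 1 = 1 + p²)
B = 485 (B = 6 - ((1 + (-6)²) - 1*516) = 6 - ((1 + 36) - 516) = 6 - (37 - 516) = 6 - 1*(-479) = 6 + 479 = 485)
(B - 461)² = (485 - 461)² = 24² = 576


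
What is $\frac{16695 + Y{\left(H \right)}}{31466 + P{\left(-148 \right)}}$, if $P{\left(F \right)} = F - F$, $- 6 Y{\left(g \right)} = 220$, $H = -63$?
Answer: $\frac{49975}{94398} \approx 0.52941$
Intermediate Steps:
$Y{\left(g \right)} = - \frac{110}{3}$ ($Y{\left(g \right)} = \left(- \frac{1}{6}\right) 220 = - \frac{110}{3}$)
$P{\left(F \right)} = 0$
$\frac{16695 + Y{\left(H \right)}}{31466 + P{\left(-148 \right)}} = \frac{16695 - \frac{110}{3}}{31466 + 0} = \frac{49975}{3 \cdot 31466} = \frac{49975}{3} \cdot \frac{1}{31466} = \frac{49975}{94398}$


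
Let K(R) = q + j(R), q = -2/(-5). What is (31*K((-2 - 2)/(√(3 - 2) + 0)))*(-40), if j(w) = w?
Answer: 4464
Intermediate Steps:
q = ⅖ (q = -2*(-⅕) = ⅖ ≈ 0.40000)
K(R) = ⅖ + R
(31*K((-2 - 2)/(√(3 - 2) + 0)))*(-40) = (31*(⅖ + (-2 - 2)/(√(3 - 2) + 0)))*(-40) = (31*(⅖ - 4/(√1 + 0)))*(-40) = (31*(⅖ - 4/(1 + 0)))*(-40) = (31*(⅖ - 4/1))*(-40) = (31*(⅖ - 4*1))*(-40) = (31*(⅖ - 4))*(-40) = (31*(-18/5))*(-40) = -558/5*(-40) = 4464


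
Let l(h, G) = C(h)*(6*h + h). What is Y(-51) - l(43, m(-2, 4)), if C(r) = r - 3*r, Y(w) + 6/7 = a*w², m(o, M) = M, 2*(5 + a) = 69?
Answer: 1436605/14 ≈ 1.0261e+5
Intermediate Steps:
a = 59/2 (a = -5 + (½)*69 = -5 + 69/2 = 59/2 ≈ 29.500)
Y(w) = -6/7 + 59*w²/2
C(r) = -2*r
l(h, G) = -14*h² (l(h, G) = (-2*h)*(6*h + h) = (-2*h)*(7*h) = -14*h²)
Y(-51) - l(43, m(-2, 4)) = (-6/7 + (59/2)*(-51)²) - (-14)*43² = (-6/7 + (59/2)*2601) - (-14)*1849 = (-6/7 + 153459/2) - 1*(-25886) = 1074201/14 + 25886 = 1436605/14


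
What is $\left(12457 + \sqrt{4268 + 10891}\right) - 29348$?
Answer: $-16891 + \sqrt{15159} \approx -16768.0$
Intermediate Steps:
$\left(12457 + \sqrt{4268 + 10891}\right) - 29348 = \left(12457 + \sqrt{15159}\right) - 29348 = -16891 + \sqrt{15159}$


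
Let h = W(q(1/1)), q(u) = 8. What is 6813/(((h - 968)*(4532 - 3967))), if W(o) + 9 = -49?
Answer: -757/64410 ≈ -0.011753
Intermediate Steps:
W(o) = -58 (W(o) = -9 - 49 = -58)
h = -58
6813/(((h - 968)*(4532 - 3967))) = 6813/(((-58 - 968)*(4532 - 3967))) = 6813/((-1026*565)) = 6813/(-579690) = 6813*(-1/579690) = -757/64410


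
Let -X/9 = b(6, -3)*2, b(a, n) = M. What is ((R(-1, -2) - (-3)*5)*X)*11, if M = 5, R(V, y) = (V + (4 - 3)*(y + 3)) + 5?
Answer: -19800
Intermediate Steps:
R(V, y) = 8 + V + y (R(V, y) = (V + 1*(3 + y)) + 5 = (V + (3 + y)) + 5 = (3 + V + y) + 5 = 8 + V + y)
b(a, n) = 5
X = -90 (X = -45*2 = -9*10 = -90)
((R(-1, -2) - (-3)*5)*X)*11 = (((8 - 1 - 2) - (-3)*5)*(-90))*11 = ((5 - 1*(-15))*(-90))*11 = ((5 + 15)*(-90))*11 = (20*(-90))*11 = -1800*11 = -19800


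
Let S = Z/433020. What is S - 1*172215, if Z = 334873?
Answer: -10653172061/61860 ≈ -1.7221e+5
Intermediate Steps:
S = 47839/61860 (S = 334873/433020 = 334873*(1/433020) = 47839/61860 ≈ 0.77334)
S - 1*172215 = 47839/61860 - 1*172215 = 47839/61860 - 172215 = -10653172061/61860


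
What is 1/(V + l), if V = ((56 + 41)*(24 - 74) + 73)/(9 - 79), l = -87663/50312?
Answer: 1760920/117102007 ≈ 0.015037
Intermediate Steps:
l = -87663/50312 (l = -87663*1/50312 = -87663/50312 ≈ -1.7424)
V = 4777/70 (V = (97*(-50) + 73)/(-70) = (-4850 + 73)*(-1/70) = -4777*(-1/70) = 4777/70 ≈ 68.243)
1/(V + l) = 1/(4777/70 - 87663/50312) = 1/(117102007/1760920) = 1760920/117102007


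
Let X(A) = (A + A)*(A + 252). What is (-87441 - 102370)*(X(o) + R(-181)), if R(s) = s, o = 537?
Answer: -160808828255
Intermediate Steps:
X(A) = 2*A*(252 + A) (X(A) = (2*A)*(252 + A) = 2*A*(252 + A))
(-87441 - 102370)*(X(o) + R(-181)) = (-87441 - 102370)*(2*537*(252 + 537) - 181) = -189811*(2*537*789 - 181) = -189811*(847386 - 181) = -189811*847205 = -160808828255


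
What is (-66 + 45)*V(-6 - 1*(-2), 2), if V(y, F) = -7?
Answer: 147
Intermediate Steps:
(-66 + 45)*V(-6 - 1*(-2), 2) = (-66 + 45)*(-7) = -21*(-7) = 147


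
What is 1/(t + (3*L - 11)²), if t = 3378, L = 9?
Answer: 1/3634 ≈ 0.00027518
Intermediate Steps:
1/(t + (3*L - 11)²) = 1/(3378 + (3*9 - 11)²) = 1/(3378 + (27 - 11)²) = 1/(3378 + 16²) = 1/(3378 + 256) = 1/3634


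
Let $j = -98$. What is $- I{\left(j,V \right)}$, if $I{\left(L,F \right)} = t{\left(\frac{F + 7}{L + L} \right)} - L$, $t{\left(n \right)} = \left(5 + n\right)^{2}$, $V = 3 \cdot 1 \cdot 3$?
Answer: $- \frac{293379}{2401} \approx -122.19$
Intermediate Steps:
$V = 9$ ($V = 3 \cdot 3 = 9$)
$I{\left(L,F \right)} = \left(5 + \frac{7 + F}{2 L}\right)^{2} - L$ ($I{\left(L,F \right)} = \left(5 + \frac{F + 7}{L + L}\right)^{2} - L = \left(5 + \frac{7 + F}{2 L}\right)^{2} - L$)
$- I{\left(j,V \right)} = - (\left(-1\right) \left(-98\right) + \frac{\left(7 + 9 + 10 \left(-98\right)\right)^{2}}{4 \cdot 9604}) = - (98 + \frac{1}{4} \cdot \frac{1}{9604} \left(7 + 9 - 980\right)^{2}) = - (98 + \frac{1}{4} \cdot \frac{1}{9604} \left(-964\right)^{2}) = - (98 + \frac{1}{4} \cdot \frac{1}{9604} \cdot 929296) = - (98 + \frac{58081}{2401}) = \left(-1\right) \frac{293379}{2401} = - \frac{293379}{2401}$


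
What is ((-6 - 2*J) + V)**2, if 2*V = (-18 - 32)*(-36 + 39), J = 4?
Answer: 7921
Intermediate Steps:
V = -75 (V = ((-18 - 32)*(-36 + 39))/2 = (-50*3)/2 = (1/2)*(-150) = -75)
((-6 - 2*J) + V)**2 = ((-6 - 2*4) - 75)**2 = ((-6 - 8) - 75)**2 = (-14 - 75)**2 = (-89)**2 = 7921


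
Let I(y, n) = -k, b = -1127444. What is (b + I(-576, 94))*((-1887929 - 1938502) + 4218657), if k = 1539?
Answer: -442816486158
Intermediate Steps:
I(y, n) = -1539 (I(y, n) = -1*1539 = -1539)
(b + I(-576, 94))*((-1887929 - 1938502) + 4218657) = (-1127444 - 1539)*((-1887929 - 1938502) + 4218657) = -1128983*(-3826431 + 4218657) = -1128983*392226 = -442816486158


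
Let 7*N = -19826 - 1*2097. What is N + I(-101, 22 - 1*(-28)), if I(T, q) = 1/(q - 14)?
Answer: -789221/252 ≈ -3131.8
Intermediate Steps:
N = -21923/7 (N = (-19826 - 1*2097)/7 = (-19826 - 2097)/7 = (⅐)*(-21923) = -21923/7 ≈ -3131.9)
I(T, q) = 1/(-14 + q)
N + I(-101, 22 - 1*(-28)) = -21923/7 + 1/(-14 + (22 - 1*(-28))) = -21923/7 + 1/(-14 + (22 + 28)) = -21923/7 + 1/(-14 + 50) = -21923/7 + 1/36 = -789221/252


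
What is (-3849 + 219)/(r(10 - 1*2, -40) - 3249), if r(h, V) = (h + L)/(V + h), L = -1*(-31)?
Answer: 38720/34669 ≈ 1.1168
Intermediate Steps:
L = 31
r(h, V) = (31 + h)/(V + h) (r(h, V) = (h + 31)/(V + h) = (31 + h)/(V + h))
(-3849 + 219)/(r(10 - 1*2, -40) - 3249) = (-3849 + 219)/((31 + (10 - 1*2))/(-40 + (10 - 1*2)) - 3249) = -3630/((31 + (10 - 2))/(-40 + (10 - 2)) - 3249) = -3630/((31 + 8)/(-40 + 8) - 3249) = -3630/(39/(-32) - 3249) = -3630/(-1/32*39 - 3249) = -3630/(-39/32 - 3249) = -3630/(-104007/32) = -3630*(-32/104007) = 38720/34669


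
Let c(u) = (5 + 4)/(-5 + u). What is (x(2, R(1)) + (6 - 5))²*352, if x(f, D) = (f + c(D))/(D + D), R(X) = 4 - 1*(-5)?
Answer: 87131/162 ≈ 537.85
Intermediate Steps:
c(u) = 9/(-5 + u)
R(X) = 9 (R(X) = 4 + 5 = 9)
x(f, D) = (f + 9/(-5 + D))/(2*D) (x(f, D) = (f + 9/(-5 + D))/(D + D) = (f + 9/(-5 + D))/((2*D)) = (f + 9/(-5 + D))*(1/(2*D)) = (f + 9/(-5 + D))/(2*D))
(x(2, R(1)) + (6 - 5))²*352 = ((½)*(9 + 2*(-5 + 9))/(9*(-5 + 9)) + (6 - 5))²*352 = ((½)*(⅑)*(9 + 2*4)/4 + 1)²*352 = ((½)*(⅑)*(¼)*(9 + 8) + 1)²*352 = ((½)*(⅑)*(¼)*17 + 1)²*352 = (17/72 + 1)²*352 = (89/72)²*352 = (7921/5184)*352 = 87131/162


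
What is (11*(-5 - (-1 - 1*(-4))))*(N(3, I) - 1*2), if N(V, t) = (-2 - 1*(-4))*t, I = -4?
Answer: 880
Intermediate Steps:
N(V, t) = 2*t (N(V, t) = (-2 + 4)*t = 2*t)
(11*(-5 - (-1 - 1*(-4))))*(N(3, I) - 1*2) = (11*(-5 - (-1 - 1*(-4))))*(2*(-4) - 1*2) = (11*(-5 - (-1 + 4)))*(-8 - 2) = (11*(-5 - 1*3))*(-10) = (11*(-5 - 3))*(-10) = (11*(-8))*(-10) = -88*(-10) = 880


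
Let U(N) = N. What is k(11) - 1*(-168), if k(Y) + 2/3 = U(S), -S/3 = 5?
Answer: 457/3 ≈ 152.33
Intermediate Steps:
S = -15 (S = -3*5 = -15)
k(Y) = -47/3 (k(Y) = -2/3 - 15 = -47/3)
k(11) - 1*(-168) = -47/3 - 1*(-168) = -47/3 + 168 = 457/3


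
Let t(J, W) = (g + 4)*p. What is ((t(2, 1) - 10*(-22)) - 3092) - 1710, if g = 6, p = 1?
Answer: -4572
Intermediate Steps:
t(J, W) = 10 (t(J, W) = (6 + 4)*1 = 10*1 = 10)
((t(2, 1) - 10*(-22)) - 3092) - 1710 = ((10 - 10*(-22)) - 3092) - 1710 = ((10 + 220) - 3092) - 1710 = (230 - 3092) - 1710 = -2862 - 1710 = -4572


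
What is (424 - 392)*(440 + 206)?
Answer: 20672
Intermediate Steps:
(424 - 392)*(440 + 206) = 32*646 = 20672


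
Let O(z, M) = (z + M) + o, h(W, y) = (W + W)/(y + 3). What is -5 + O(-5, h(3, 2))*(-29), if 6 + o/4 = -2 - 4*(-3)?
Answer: -1794/5 ≈ -358.80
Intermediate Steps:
h(W, y) = 2*W/(3 + y) (h(W, y) = (2*W)/(3 + y) = 2*W/(3 + y))
o = 16 (o = -24 + 4*(-2 - 4*(-3)) = -24 + 4*(-2 + 12) = -24 + 4*10 = -24 + 40 = 16)
O(z, M) = 16 + M + z (O(z, M) = (z + M) + 16 = (M + z) + 16 = 16 + M + z)
-5 + O(-5, h(3, 2))*(-29) = -5 + (16 + 2*3/(3 + 2) - 5)*(-29) = -5 + (16 + 2*3/5 - 5)*(-29) = -5 + (16 + 2*3*(1/5) - 5)*(-29) = -5 + (16 + 6/5 - 5)*(-29) = -5 + (61/5)*(-29) = -5 - 1769/5 = -1794/5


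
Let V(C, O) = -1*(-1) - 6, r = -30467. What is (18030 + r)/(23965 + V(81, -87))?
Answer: -12437/23960 ≈ -0.51907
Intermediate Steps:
V(C, O) = -5 (V(C, O) = 1 - 6 = -5)
(18030 + r)/(23965 + V(81, -87)) = (18030 - 30467)/(23965 - 5) = -12437/23960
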